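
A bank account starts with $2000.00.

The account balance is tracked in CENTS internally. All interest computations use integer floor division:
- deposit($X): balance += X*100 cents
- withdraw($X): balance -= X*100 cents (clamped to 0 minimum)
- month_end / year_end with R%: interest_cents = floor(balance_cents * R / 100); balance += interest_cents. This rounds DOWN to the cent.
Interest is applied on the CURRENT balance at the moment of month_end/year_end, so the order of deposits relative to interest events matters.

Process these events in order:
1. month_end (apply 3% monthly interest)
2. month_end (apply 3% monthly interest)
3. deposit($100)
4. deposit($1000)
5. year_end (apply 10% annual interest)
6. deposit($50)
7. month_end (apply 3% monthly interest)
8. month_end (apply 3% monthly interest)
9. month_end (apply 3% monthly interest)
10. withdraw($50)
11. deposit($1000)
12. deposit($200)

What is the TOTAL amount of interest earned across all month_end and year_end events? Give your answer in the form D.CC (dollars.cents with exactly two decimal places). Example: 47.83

Answer: 777.22

Derivation:
After 1 (month_end (apply 3% monthly interest)): balance=$2060.00 total_interest=$60.00
After 2 (month_end (apply 3% monthly interest)): balance=$2121.80 total_interest=$121.80
After 3 (deposit($100)): balance=$2221.80 total_interest=$121.80
After 4 (deposit($1000)): balance=$3221.80 total_interest=$121.80
After 5 (year_end (apply 10% annual interest)): balance=$3543.98 total_interest=$443.98
After 6 (deposit($50)): balance=$3593.98 total_interest=$443.98
After 7 (month_end (apply 3% monthly interest)): balance=$3701.79 total_interest=$551.79
After 8 (month_end (apply 3% monthly interest)): balance=$3812.84 total_interest=$662.84
After 9 (month_end (apply 3% monthly interest)): balance=$3927.22 total_interest=$777.22
After 10 (withdraw($50)): balance=$3877.22 total_interest=$777.22
After 11 (deposit($1000)): balance=$4877.22 total_interest=$777.22
After 12 (deposit($200)): balance=$5077.22 total_interest=$777.22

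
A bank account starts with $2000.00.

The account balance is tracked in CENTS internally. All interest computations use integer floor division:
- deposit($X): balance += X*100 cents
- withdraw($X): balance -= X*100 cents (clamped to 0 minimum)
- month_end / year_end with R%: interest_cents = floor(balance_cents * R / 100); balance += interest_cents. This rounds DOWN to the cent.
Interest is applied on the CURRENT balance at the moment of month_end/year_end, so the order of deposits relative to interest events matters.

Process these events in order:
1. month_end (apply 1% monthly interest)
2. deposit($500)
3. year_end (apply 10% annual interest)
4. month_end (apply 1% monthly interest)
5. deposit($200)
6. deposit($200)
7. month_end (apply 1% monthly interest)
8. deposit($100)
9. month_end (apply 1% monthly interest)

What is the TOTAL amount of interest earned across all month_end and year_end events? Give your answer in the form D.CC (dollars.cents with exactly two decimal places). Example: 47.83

Answer: 365.02

Derivation:
After 1 (month_end (apply 1% monthly interest)): balance=$2020.00 total_interest=$20.00
After 2 (deposit($500)): balance=$2520.00 total_interest=$20.00
After 3 (year_end (apply 10% annual interest)): balance=$2772.00 total_interest=$272.00
After 4 (month_end (apply 1% monthly interest)): balance=$2799.72 total_interest=$299.72
After 5 (deposit($200)): balance=$2999.72 total_interest=$299.72
After 6 (deposit($200)): balance=$3199.72 total_interest=$299.72
After 7 (month_end (apply 1% monthly interest)): balance=$3231.71 total_interest=$331.71
After 8 (deposit($100)): balance=$3331.71 total_interest=$331.71
After 9 (month_end (apply 1% monthly interest)): balance=$3365.02 total_interest=$365.02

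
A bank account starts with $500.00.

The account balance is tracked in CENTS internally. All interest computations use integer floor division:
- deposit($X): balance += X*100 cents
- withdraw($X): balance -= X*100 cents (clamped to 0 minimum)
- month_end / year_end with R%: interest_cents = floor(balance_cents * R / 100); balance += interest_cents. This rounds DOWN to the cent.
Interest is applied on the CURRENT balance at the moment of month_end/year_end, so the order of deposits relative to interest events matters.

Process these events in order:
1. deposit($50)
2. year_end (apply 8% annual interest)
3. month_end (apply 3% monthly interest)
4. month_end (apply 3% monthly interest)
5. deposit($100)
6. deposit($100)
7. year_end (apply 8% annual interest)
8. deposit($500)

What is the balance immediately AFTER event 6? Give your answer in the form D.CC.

After 1 (deposit($50)): balance=$550.00 total_interest=$0.00
After 2 (year_end (apply 8% annual interest)): balance=$594.00 total_interest=$44.00
After 3 (month_end (apply 3% monthly interest)): balance=$611.82 total_interest=$61.82
After 4 (month_end (apply 3% monthly interest)): balance=$630.17 total_interest=$80.17
After 5 (deposit($100)): balance=$730.17 total_interest=$80.17
After 6 (deposit($100)): balance=$830.17 total_interest=$80.17

Answer: 830.17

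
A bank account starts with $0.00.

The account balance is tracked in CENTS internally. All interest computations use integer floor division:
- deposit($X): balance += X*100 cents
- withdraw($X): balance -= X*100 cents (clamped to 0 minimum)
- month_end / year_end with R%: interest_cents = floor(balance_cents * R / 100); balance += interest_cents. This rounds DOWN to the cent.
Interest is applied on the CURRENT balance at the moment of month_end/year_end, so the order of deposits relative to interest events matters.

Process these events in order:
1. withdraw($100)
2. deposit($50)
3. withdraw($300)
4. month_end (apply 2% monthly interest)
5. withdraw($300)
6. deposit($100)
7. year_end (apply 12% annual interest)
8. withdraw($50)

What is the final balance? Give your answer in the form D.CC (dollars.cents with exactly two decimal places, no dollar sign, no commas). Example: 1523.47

After 1 (withdraw($100)): balance=$0.00 total_interest=$0.00
After 2 (deposit($50)): balance=$50.00 total_interest=$0.00
After 3 (withdraw($300)): balance=$0.00 total_interest=$0.00
After 4 (month_end (apply 2% monthly interest)): balance=$0.00 total_interest=$0.00
After 5 (withdraw($300)): balance=$0.00 total_interest=$0.00
After 6 (deposit($100)): balance=$100.00 total_interest=$0.00
After 7 (year_end (apply 12% annual interest)): balance=$112.00 total_interest=$12.00
After 8 (withdraw($50)): balance=$62.00 total_interest=$12.00

Answer: 62.00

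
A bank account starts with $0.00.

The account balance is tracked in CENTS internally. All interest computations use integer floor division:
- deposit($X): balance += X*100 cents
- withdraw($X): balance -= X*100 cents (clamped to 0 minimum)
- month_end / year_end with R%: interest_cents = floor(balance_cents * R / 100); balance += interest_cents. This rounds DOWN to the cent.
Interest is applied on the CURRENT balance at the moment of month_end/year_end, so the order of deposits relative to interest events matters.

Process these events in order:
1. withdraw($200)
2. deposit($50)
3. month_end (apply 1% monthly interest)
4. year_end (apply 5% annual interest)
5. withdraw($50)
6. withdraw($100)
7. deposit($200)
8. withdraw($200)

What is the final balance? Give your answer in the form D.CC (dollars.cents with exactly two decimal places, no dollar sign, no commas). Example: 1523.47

After 1 (withdraw($200)): balance=$0.00 total_interest=$0.00
After 2 (deposit($50)): balance=$50.00 total_interest=$0.00
After 3 (month_end (apply 1% monthly interest)): balance=$50.50 total_interest=$0.50
After 4 (year_end (apply 5% annual interest)): balance=$53.02 total_interest=$3.02
After 5 (withdraw($50)): balance=$3.02 total_interest=$3.02
After 6 (withdraw($100)): balance=$0.00 total_interest=$3.02
After 7 (deposit($200)): balance=$200.00 total_interest=$3.02
After 8 (withdraw($200)): balance=$0.00 total_interest=$3.02

Answer: 0.00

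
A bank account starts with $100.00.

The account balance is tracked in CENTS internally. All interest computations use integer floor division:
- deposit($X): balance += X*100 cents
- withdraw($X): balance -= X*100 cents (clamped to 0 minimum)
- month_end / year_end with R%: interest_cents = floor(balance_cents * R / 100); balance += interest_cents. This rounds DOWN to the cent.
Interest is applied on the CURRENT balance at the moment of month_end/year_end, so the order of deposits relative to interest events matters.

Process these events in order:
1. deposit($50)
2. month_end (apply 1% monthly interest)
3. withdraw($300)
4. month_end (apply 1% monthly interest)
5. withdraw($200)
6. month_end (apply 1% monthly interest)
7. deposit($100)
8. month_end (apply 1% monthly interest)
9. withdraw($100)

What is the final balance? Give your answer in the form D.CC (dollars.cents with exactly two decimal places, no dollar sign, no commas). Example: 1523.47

After 1 (deposit($50)): balance=$150.00 total_interest=$0.00
After 2 (month_end (apply 1% monthly interest)): balance=$151.50 total_interest=$1.50
After 3 (withdraw($300)): balance=$0.00 total_interest=$1.50
After 4 (month_end (apply 1% monthly interest)): balance=$0.00 total_interest=$1.50
After 5 (withdraw($200)): balance=$0.00 total_interest=$1.50
After 6 (month_end (apply 1% monthly interest)): balance=$0.00 total_interest=$1.50
After 7 (deposit($100)): balance=$100.00 total_interest=$1.50
After 8 (month_end (apply 1% monthly interest)): balance=$101.00 total_interest=$2.50
After 9 (withdraw($100)): balance=$1.00 total_interest=$2.50

Answer: 1.00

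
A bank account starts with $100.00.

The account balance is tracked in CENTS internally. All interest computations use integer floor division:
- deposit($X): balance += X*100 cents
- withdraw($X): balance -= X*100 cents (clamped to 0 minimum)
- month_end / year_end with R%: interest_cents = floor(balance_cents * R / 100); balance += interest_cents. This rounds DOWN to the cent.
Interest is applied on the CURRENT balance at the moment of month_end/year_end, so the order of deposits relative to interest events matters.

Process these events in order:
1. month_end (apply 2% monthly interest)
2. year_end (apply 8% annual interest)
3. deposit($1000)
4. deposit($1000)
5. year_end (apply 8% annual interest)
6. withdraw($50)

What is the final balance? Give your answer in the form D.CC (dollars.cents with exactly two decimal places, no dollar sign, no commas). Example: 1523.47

Answer: 2228.97

Derivation:
After 1 (month_end (apply 2% monthly interest)): balance=$102.00 total_interest=$2.00
After 2 (year_end (apply 8% annual interest)): balance=$110.16 total_interest=$10.16
After 3 (deposit($1000)): balance=$1110.16 total_interest=$10.16
After 4 (deposit($1000)): balance=$2110.16 total_interest=$10.16
After 5 (year_end (apply 8% annual interest)): balance=$2278.97 total_interest=$178.97
After 6 (withdraw($50)): balance=$2228.97 total_interest=$178.97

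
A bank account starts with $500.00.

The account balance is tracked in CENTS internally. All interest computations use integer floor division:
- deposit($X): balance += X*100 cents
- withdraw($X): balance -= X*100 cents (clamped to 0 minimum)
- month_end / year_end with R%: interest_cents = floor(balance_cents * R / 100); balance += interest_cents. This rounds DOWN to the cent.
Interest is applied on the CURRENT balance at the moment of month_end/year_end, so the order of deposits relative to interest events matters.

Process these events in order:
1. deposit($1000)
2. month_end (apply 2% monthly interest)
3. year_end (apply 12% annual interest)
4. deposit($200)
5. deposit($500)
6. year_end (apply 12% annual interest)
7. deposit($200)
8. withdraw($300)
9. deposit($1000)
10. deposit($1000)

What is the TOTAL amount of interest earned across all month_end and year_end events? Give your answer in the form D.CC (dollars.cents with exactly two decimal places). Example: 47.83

Answer: 503.23

Derivation:
After 1 (deposit($1000)): balance=$1500.00 total_interest=$0.00
After 2 (month_end (apply 2% monthly interest)): balance=$1530.00 total_interest=$30.00
After 3 (year_end (apply 12% annual interest)): balance=$1713.60 total_interest=$213.60
After 4 (deposit($200)): balance=$1913.60 total_interest=$213.60
After 5 (deposit($500)): balance=$2413.60 total_interest=$213.60
After 6 (year_end (apply 12% annual interest)): balance=$2703.23 total_interest=$503.23
After 7 (deposit($200)): balance=$2903.23 total_interest=$503.23
After 8 (withdraw($300)): balance=$2603.23 total_interest=$503.23
After 9 (deposit($1000)): balance=$3603.23 total_interest=$503.23
After 10 (deposit($1000)): balance=$4603.23 total_interest=$503.23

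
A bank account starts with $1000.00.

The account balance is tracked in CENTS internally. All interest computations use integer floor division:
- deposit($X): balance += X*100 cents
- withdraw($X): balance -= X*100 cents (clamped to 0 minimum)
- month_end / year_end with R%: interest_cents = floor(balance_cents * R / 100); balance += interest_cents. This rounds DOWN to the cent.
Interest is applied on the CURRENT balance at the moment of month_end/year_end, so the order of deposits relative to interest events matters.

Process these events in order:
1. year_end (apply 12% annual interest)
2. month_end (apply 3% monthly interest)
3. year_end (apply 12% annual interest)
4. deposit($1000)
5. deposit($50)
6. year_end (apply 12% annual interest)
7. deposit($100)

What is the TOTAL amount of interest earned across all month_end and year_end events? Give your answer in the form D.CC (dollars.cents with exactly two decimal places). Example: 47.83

Answer: 573.07

Derivation:
After 1 (year_end (apply 12% annual interest)): balance=$1120.00 total_interest=$120.00
After 2 (month_end (apply 3% monthly interest)): balance=$1153.60 total_interest=$153.60
After 3 (year_end (apply 12% annual interest)): balance=$1292.03 total_interest=$292.03
After 4 (deposit($1000)): balance=$2292.03 total_interest=$292.03
After 5 (deposit($50)): balance=$2342.03 total_interest=$292.03
After 6 (year_end (apply 12% annual interest)): balance=$2623.07 total_interest=$573.07
After 7 (deposit($100)): balance=$2723.07 total_interest=$573.07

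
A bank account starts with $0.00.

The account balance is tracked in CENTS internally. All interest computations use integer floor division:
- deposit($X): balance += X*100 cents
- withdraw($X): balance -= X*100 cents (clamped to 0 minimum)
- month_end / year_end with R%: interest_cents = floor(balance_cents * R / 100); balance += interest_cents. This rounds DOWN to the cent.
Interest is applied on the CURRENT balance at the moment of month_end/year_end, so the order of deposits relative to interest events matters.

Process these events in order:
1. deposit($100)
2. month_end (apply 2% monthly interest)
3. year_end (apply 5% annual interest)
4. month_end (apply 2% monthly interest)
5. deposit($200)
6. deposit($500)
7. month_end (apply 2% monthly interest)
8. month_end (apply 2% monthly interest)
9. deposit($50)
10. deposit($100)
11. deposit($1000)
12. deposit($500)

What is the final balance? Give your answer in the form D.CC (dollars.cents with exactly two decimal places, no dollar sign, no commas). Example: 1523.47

Answer: 2491.92

Derivation:
After 1 (deposit($100)): balance=$100.00 total_interest=$0.00
After 2 (month_end (apply 2% monthly interest)): balance=$102.00 total_interest=$2.00
After 3 (year_end (apply 5% annual interest)): balance=$107.10 total_interest=$7.10
After 4 (month_end (apply 2% monthly interest)): balance=$109.24 total_interest=$9.24
After 5 (deposit($200)): balance=$309.24 total_interest=$9.24
After 6 (deposit($500)): balance=$809.24 total_interest=$9.24
After 7 (month_end (apply 2% monthly interest)): balance=$825.42 total_interest=$25.42
After 8 (month_end (apply 2% monthly interest)): balance=$841.92 total_interest=$41.92
After 9 (deposit($50)): balance=$891.92 total_interest=$41.92
After 10 (deposit($100)): balance=$991.92 total_interest=$41.92
After 11 (deposit($1000)): balance=$1991.92 total_interest=$41.92
After 12 (deposit($500)): balance=$2491.92 total_interest=$41.92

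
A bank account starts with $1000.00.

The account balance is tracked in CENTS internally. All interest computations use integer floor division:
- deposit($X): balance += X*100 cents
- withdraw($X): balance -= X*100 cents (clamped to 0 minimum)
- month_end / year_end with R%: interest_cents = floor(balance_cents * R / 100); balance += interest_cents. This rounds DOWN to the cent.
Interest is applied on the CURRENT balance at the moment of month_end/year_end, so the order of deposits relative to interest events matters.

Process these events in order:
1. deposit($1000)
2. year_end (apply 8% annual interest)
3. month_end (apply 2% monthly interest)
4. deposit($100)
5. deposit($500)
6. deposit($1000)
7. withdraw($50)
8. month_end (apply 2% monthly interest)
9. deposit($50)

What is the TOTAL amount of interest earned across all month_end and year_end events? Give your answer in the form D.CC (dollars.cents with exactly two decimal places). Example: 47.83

Answer: 278.26

Derivation:
After 1 (deposit($1000)): balance=$2000.00 total_interest=$0.00
After 2 (year_end (apply 8% annual interest)): balance=$2160.00 total_interest=$160.00
After 3 (month_end (apply 2% monthly interest)): balance=$2203.20 total_interest=$203.20
After 4 (deposit($100)): balance=$2303.20 total_interest=$203.20
After 5 (deposit($500)): balance=$2803.20 total_interest=$203.20
After 6 (deposit($1000)): balance=$3803.20 total_interest=$203.20
After 7 (withdraw($50)): balance=$3753.20 total_interest=$203.20
After 8 (month_end (apply 2% monthly interest)): balance=$3828.26 total_interest=$278.26
After 9 (deposit($50)): balance=$3878.26 total_interest=$278.26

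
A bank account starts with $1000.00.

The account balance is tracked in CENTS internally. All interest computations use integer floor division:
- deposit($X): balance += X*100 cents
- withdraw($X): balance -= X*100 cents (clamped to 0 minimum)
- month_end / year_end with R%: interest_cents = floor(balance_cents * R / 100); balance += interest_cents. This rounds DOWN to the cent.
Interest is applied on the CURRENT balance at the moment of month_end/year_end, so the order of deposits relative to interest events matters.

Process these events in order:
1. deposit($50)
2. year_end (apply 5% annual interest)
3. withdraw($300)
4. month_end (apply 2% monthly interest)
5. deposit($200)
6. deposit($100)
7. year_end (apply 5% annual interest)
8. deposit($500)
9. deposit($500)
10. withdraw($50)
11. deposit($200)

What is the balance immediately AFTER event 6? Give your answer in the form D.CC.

Answer: 1118.55

Derivation:
After 1 (deposit($50)): balance=$1050.00 total_interest=$0.00
After 2 (year_end (apply 5% annual interest)): balance=$1102.50 total_interest=$52.50
After 3 (withdraw($300)): balance=$802.50 total_interest=$52.50
After 4 (month_end (apply 2% monthly interest)): balance=$818.55 total_interest=$68.55
After 5 (deposit($200)): balance=$1018.55 total_interest=$68.55
After 6 (deposit($100)): balance=$1118.55 total_interest=$68.55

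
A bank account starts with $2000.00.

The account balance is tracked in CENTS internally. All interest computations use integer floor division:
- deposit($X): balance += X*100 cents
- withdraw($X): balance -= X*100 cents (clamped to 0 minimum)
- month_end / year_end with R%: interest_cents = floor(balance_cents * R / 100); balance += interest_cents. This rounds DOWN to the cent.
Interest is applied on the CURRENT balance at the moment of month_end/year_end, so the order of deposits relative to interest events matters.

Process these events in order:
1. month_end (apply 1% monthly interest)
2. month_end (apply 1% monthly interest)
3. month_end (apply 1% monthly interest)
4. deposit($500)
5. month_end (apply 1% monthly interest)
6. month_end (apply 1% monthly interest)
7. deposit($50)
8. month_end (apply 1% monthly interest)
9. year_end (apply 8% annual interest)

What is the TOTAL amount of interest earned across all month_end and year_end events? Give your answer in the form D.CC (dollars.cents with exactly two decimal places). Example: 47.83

Answer: 353.77

Derivation:
After 1 (month_end (apply 1% monthly interest)): balance=$2020.00 total_interest=$20.00
After 2 (month_end (apply 1% monthly interest)): balance=$2040.20 total_interest=$40.20
After 3 (month_end (apply 1% monthly interest)): balance=$2060.60 total_interest=$60.60
After 4 (deposit($500)): balance=$2560.60 total_interest=$60.60
After 5 (month_end (apply 1% monthly interest)): balance=$2586.20 total_interest=$86.20
After 6 (month_end (apply 1% monthly interest)): balance=$2612.06 total_interest=$112.06
After 7 (deposit($50)): balance=$2662.06 total_interest=$112.06
After 8 (month_end (apply 1% monthly interest)): balance=$2688.68 total_interest=$138.68
After 9 (year_end (apply 8% annual interest)): balance=$2903.77 total_interest=$353.77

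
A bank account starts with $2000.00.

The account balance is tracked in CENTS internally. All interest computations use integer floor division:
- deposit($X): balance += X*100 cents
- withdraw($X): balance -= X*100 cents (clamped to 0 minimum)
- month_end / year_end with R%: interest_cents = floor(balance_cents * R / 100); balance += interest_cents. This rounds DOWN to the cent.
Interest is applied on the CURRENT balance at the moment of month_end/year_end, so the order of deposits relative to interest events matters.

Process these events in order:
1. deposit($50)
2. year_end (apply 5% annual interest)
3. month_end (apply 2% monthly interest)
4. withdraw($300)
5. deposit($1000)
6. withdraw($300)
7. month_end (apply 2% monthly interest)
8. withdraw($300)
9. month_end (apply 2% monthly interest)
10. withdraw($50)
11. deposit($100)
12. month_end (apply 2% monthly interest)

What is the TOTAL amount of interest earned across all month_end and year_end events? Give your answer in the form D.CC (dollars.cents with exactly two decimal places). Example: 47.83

After 1 (deposit($50)): balance=$2050.00 total_interest=$0.00
After 2 (year_end (apply 5% annual interest)): balance=$2152.50 total_interest=$102.50
After 3 (month_end (apply 2% monthly interest)): balance=$2195.55 total_interest=$145.55
After 4 (withdraw($300)): balance=$1895.55 total_interest=$145.55
After 5 (deposit($1000)): balance=$2895.55 total_interest=$145.55
After 6 (withdraw($300)): balance=$2595.55 total_interest=$145.55
After 7 (month_end (apply 2% monthly interest)): balance=$2647.46 total_interest=$197.46
After 8 (withdraw($300)): balance=$2347.46 total_interest=$197.46
After 9 (month_end (apply 2% monthly interest)): balance=$2394.40 total_interest=$244.40
After 10 (withdraw($50)): balance=$2344.40 total_interest=$244.40
After 11 (deposit($100)): balance=$2444.40 total_interest=$244.40
After 12 (month_end (apply 2% monthly interest)): balance=$2493.28 total_interest=$293.28

Answer: 293.28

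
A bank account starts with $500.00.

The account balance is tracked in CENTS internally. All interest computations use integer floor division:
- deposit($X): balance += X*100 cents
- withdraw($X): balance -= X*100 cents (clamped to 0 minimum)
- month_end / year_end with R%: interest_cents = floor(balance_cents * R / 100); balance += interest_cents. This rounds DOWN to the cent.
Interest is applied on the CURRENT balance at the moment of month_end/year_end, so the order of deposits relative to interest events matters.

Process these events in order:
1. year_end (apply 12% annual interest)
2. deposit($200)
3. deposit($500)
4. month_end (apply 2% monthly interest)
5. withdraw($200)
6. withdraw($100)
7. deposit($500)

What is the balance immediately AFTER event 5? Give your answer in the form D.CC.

Answer: 1085.20

Derivation:
After 1 (year_end (apply 12% annual interest)): balance=$560.00 total_interest=$60.00
After 2 (deposit($200)): balance=$760.00 total_interest=$60.00
After 3 (deposit($500)): balance=$1260.00 total_interest=$60.00
After 4 (month_end (apply 2% monthly interest)): balance=$1285.20 total_interest=$85.20
After 5 (withdraw($200)): balance=$1085.20 total_interest=$85.20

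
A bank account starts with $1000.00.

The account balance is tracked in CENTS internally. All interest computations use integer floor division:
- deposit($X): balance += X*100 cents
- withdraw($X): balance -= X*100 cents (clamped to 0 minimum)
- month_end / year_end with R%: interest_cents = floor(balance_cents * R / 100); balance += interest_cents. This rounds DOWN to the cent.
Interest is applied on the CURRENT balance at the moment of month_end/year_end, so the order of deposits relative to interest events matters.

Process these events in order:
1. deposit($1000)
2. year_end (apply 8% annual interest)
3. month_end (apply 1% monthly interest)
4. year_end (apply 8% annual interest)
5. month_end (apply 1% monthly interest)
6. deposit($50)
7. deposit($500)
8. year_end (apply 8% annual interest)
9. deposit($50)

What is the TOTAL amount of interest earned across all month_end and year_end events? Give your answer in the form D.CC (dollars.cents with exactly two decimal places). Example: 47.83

After 1 (deposit($1000)): balance=$2000.00 total_interest=$0.00
After 2 (year_end (apply 8% annual interest)): balance=$2160.00 total_interest=$160.00
After 3 (month_end (apply 1% monthly interest)): balance=$2181.60 total_interest=$181.60
After 4 (year_end (apply 8% annual interest)): balance=$2356.12 total_interest=$356.12
After 5 (month_end (apply 1% monthly interest)): balance=$2379.68 total_interest=$379.68
After 6 (deposit($50)): balance=$2429.68 total_interest=$379.68
After 7 (deposit($500)): balance=$2929.68 total_interest=$379.68
After 8 (year_end (apply 8% annual interest)): balance=$3164.05 total_interest=$614.05
After 9 (deposit($50)): balance=$3214.05 total_interest=$614.05

Answer: 614.05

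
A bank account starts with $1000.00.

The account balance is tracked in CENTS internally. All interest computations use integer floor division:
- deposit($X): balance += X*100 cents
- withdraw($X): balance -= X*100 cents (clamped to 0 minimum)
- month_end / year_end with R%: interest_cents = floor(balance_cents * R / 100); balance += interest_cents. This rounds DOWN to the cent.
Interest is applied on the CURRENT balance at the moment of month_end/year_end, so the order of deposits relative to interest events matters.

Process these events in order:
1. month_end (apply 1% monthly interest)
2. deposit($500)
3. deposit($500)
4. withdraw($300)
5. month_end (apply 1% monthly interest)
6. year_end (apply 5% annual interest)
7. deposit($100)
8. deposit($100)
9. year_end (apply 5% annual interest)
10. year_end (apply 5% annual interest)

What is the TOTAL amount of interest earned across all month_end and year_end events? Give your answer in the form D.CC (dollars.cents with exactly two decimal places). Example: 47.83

After 1 (month_end (apply 1% monthly interest)): balance=$1010.00 total_interest=$10.00
After 2 (deposit($500)): balance=$1510.00 total_interest=$10.00
After 3 (deposit($500)): balance=$2010.00 total_interest=$10.00
After 4 (withdraw($300)): balance=$1710.00 total_interest=$10.00
After 5 (month_end (apply 1% monthly interest)): balance=$1727.10 total_interest=$27.10
After 6 (year_end (apply 5% annual interest)): balance=$1813.45 total_interest=$113.45
After 7 (deposit($100)): balance=$1913.45 total_interest=$113.45
After 8 (deposit($100)): balance=$2013.45 total_interest=$113.45
After 9 (year_end (apply 5% annual interest)): balance=$2114.12 total_interest=$214.12
After 10 (year_end (apply 5% annual interest)): balance=$2219.82 total_interest=$319.82

Answer: 319.82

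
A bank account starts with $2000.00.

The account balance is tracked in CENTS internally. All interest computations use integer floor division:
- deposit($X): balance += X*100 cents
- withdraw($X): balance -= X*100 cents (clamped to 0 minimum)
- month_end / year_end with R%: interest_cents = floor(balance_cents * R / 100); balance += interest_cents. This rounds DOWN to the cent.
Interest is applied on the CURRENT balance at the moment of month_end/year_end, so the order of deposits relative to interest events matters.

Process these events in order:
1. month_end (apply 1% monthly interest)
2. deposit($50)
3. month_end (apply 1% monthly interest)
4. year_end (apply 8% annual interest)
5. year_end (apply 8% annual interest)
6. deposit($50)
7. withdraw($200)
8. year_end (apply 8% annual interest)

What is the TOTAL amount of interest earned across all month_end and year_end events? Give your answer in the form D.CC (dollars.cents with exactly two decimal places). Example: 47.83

After 1 (month_end (apply 1% monthly interest)): balance=$2020.00 total_interest=$20.00
After 2 (deposit($50)): balance=$2070.00 total_interest=$20.00
After 3 (month_end (apply 1% monthly interest)): balance=$2090.70 total_interest=$40.70
After 4 (year_end (apply 8% annual interest)): balance=$2257.95 total_interest=$207.95
After 5 (year_end (apply 8% annual interest)): balance=$2438.58 total_interest=$388.58
After 6 (deposit($50)): balance=$2488.58 total_interest=$388.58
After 7 (withdraw($200)): balance=$2288.58 total_interest=$388.58
After 8 (year_end (apply 8% annual interest)): balance=$2471.66 total_interest=$571.66

Answer: 571.66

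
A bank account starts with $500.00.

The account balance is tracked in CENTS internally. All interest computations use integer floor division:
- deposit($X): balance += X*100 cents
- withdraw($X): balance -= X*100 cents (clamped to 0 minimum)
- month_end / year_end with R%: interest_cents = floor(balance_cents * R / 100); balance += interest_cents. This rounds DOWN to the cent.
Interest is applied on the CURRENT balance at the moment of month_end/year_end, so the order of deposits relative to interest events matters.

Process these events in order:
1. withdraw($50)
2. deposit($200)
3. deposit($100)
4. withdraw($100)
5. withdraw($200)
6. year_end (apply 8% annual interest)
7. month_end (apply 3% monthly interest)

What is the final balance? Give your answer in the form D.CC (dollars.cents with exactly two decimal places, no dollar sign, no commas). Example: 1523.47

Answer: 500.58

Derivation:
After 1 (withdraw($50)): balance=$450.00 total_interest=$0.00
After 2 (deposit($200)): balance=$650.00 total_interest=$0.00
After 3 (deposit($100)): balance=$750.00 total_interest=$0.00
After 4 (withdraw($100)): balance=$650.00 total_interest=$0.00
After 5 (withdraw($200)): balance=$450.00 total_interest=$0.00
After 6 (year_end (apply 8% annual interest)): balance=$486.00 total_interest=$36.00
After 7 (month_end (apply 3% monthly interest)): balance=$500.58 total_interest=$50.58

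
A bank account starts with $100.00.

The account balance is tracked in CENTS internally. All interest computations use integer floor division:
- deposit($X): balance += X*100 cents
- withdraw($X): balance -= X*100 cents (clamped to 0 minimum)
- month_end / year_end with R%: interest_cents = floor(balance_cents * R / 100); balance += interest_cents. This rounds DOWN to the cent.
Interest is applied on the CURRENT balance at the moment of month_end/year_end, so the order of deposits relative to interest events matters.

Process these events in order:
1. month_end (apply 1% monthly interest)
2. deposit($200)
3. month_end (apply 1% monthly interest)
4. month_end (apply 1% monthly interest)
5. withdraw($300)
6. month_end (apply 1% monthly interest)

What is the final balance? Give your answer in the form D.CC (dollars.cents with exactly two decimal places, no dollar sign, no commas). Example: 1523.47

After 1 (month_end (apply 1% monthly interest)): balance=$101.00 total_interest=$1.00
After 2 (deposit($200)): balance=$301.00 total_interest=$1.00
After 3 (month_end (apply 1% monthly interest)): balance=$304.01 total_interest=$4.01
After 4 (month_end (apply 1% monthly interest)): balance=$307.05 total_interest=$7.05
After 5 (withdraw($300)): balance=$7.05 total_interest=$7.05
After 6 (month_end (apply 1% monthly interest)): balance=$7.12 total_interest=$7.12

Answer: 7.12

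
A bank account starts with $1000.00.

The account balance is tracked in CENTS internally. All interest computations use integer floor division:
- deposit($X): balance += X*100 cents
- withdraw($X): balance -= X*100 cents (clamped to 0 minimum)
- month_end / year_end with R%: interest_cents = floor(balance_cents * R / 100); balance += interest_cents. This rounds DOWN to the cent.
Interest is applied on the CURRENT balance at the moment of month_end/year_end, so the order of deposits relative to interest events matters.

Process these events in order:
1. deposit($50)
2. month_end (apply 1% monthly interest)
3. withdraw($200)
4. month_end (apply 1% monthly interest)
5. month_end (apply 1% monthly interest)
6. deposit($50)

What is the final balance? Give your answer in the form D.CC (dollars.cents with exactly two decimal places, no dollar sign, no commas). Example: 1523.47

After 1 (deposit($50)): balance=$1050.00 total_interest=$0.00
After 2 (month_end (apply 1% monthly interest)): balance=$1060.50 total_interest=$10.50
After 3 (withdraw($200)): balance=$860.50 total_interest=$10.50
After 4 (month_end (apply 1% monthly interest)): balance=$869.10 total_interest=$19.10
After 5 (month_end (apply 1% monthly interest)): balance=$877.79 total_interest=$27.79
After 6 (deposit($50)): balance=$927.79 total_interest=$27.79

Answer: 927.79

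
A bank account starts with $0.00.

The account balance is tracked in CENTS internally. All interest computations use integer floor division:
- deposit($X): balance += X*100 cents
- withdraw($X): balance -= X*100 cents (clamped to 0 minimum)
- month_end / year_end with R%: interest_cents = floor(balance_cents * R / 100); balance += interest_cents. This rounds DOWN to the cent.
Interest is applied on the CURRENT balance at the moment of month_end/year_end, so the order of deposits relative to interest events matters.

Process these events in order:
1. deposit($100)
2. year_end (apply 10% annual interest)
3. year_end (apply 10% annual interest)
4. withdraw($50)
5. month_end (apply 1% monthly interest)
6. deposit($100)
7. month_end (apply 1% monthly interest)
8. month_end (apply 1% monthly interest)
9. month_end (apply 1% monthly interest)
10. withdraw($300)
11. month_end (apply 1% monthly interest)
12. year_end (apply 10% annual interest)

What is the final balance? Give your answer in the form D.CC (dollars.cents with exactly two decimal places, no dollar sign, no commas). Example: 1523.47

Answer: 0.00

Derivation:
After 1 (deposit($100)): balance=$100.00 total_interest=$0.00
After 2 (year_end (apply 10% annual interest)): balance=$110.00 total_interest=$10.00
After 3 (year_end (apply 10% annual interest)): balance=$121.00 total_interest=$21.00
After 4 (withdraw($50)): balance=$71.00 total_interest=$21.00
After 5 (month_end (apply 1% monthly interest)): balance=$71.71 total_interest=$21.71
After 6 (deposit($100)): balance=$171.71 total_interest=$21.71
After 7 (month_end (apply 1% monthly interest)): balance=$173.42 total_interest=$23.42
After 8 (month_end (apply 1% monthly interest)): balance=$175.15 total_interest=$25.15
After 9 (month_end (apply 1% monthly interest)): balance=$176.90 total_interest=$26.90
After 10 (withdraw($300)): balance=$0.00 total_interest=$26.90
After 11 (month_end (apply 1% monthly interest)): balance=$0.00 total_interest=$26.90
After 12 (year_end (apply 10% annual interest)): balance=$0.00 total_interest=$26.90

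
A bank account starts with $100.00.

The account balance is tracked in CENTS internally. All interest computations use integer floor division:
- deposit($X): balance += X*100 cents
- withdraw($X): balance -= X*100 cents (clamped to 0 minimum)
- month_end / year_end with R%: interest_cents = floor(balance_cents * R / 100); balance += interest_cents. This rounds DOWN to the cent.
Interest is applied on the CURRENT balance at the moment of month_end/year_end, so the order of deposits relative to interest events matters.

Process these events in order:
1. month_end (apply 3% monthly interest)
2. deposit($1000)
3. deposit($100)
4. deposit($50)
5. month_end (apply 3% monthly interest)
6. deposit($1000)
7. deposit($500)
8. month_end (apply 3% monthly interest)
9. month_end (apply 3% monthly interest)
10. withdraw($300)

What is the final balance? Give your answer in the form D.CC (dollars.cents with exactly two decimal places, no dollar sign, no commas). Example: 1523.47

After 1 (month_end (apply 3% monthly interest)): balance=$103.00 total_interest=$3.00
After 2 (deposit($1000)): balance=$1103.00 total_interest=$3.00
After 3 (deposit($100)): balance=$1203.00 total_interest=$3.00
After 4 (deposit($50)): balance=$1253.00 total_interest=$3.00
After 5 (month_end (apply 3% monthly interest)): balance=$1290.59 total_interest=$40.59
After 6 (deposit($1000)): balance=$2290.59 total_interest=$40.59
After 7 (deposit($500)): balance=$2790.59 total_interest=$40.59
After 8 (month_end (apply 3% monthly interest)): balance=$2874.30 total_interest=$124.30
After 9 (month_end (apply 3% monthly interest)): balance=$2960.52 total_interest=$210.52
After 10 (withdraw($300)): balance=$2660.52 total_interest=$210.52

Answer: 2660.52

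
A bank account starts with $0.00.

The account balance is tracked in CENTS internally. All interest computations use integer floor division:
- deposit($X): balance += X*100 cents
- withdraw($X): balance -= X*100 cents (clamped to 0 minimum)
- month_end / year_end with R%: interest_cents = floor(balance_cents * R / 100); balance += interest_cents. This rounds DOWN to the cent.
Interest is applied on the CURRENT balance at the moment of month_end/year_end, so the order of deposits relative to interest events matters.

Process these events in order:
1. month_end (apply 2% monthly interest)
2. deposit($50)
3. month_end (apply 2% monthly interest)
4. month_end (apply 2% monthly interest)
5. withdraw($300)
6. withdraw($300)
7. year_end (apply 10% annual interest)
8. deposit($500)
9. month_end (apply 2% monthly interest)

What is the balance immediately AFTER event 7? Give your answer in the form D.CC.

After 1 (month_end (apply 2% monthly interest)): balance=$0.00 total_interest=$0.00
After 2 (deposit($50)): balance=$50.00 total_interest=$0.00
After 3 (month_end (apply 2% monthly interest)): balance=$51.00 total_interest=$1.00
After 4 (month_end (apply 2% monthly interest)): balance=$52.02 total_interest=$2.02
After 5 (withdraw($300)): balance=$0.00 total_interest=$2.02
After 6 (withdraw($300)): balance=$0.00 total_interest=$2.02
After 7 (year_end (apply 10% annual interest)): balance=$0.00 total_interest=$2.02

Answer: 0.00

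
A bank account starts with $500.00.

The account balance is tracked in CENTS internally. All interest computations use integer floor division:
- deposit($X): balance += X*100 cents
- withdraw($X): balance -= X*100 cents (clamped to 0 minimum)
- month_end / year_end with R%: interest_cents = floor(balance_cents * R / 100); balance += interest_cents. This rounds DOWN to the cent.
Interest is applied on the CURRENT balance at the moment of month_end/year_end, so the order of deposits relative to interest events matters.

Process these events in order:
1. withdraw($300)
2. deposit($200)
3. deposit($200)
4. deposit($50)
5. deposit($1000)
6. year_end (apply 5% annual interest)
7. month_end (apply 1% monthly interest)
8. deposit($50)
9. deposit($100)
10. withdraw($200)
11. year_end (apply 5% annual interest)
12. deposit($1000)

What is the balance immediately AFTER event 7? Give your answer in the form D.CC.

Answer: 1749.82

Derivation:
After 1 (withdraw($300)): balance=$200.00 total_interest=$0.00
After 2 (deposit($200)): balance=$400.00 total_interest=$0.00
After 3 (deposit($200)): balance=$600.00 total_interest=$0.00
After 4 (deposit($50)): balance=$650.00 total_interest=$0.00
After 5 (deposit($1000)): balance=$1650.00 total_interest=$0.00
After 6 (year_end (apply 5% annual interest)): balance=$1732.50 total_interest=$82.50
After 7 (month_end (apply 1% monthly interest)): balance=$1749.82 total_interest=$99.82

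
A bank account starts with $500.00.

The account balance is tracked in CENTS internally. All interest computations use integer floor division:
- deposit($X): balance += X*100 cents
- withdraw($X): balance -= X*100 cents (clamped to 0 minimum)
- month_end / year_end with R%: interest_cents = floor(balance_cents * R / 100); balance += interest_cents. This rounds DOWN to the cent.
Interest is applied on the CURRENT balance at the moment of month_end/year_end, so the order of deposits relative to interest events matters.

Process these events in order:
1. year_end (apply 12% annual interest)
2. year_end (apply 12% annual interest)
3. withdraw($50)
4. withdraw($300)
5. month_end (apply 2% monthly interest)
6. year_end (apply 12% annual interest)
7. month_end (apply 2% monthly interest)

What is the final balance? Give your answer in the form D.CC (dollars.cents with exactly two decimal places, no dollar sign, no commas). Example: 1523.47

Answer: 322.99

Derivation:
After 1 (year_end (apply 12% annual interest)): balance=$560.00 total_interest=$60.00
After 2 (year_end (apply 12% annual interest)): balance=$627.20 total_interest=$127.20
After 3 (withdraw($50)): balance=$577.20 total_interest=$127.20
After 4 (withdraw($300)): balance=$277.20 total_interest=$127.20
After 5 (month_end (apply 2% monthly interest)): balance=$282.74 total_interest=$132.74
After 6 (year_end (apply 12% annual interest)): balance=$316.66 total_interest=$166.66
After 7 (month_end (apply 2% monthly interest)): balance=$322.99 total_interest=$172.99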